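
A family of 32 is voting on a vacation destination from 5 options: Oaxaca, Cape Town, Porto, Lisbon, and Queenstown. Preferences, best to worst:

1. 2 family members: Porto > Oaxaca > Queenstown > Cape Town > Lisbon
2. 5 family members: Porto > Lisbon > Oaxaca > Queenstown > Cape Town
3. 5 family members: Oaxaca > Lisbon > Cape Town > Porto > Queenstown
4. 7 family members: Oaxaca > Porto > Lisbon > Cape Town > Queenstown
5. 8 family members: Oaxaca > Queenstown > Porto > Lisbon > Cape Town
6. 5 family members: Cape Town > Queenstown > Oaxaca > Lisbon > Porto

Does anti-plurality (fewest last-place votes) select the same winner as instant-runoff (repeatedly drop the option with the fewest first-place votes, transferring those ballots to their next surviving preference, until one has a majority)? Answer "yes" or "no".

Anti-plurality — last-place votes: Oaxaca 0, Cape Town 13, Porto 5, Lisbon 2, Queenstown 12. Winner: Oaxaca.
Instant-runoff — R1 Oaxaca 20, Cape Town 5, Porto 7, Lisbon 0, Queenstown 0 (Oaxaca winner). Winner: Oaxaca.
The two methods agree.

yes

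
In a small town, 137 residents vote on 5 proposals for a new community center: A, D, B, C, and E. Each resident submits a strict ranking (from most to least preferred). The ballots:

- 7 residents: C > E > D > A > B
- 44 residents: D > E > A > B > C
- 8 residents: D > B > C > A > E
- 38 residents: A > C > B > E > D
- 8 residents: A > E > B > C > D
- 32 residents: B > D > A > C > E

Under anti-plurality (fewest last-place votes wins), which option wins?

Last-place votes: A 0, D 46, B 7, C 44, E 40.
A is ranked last by the fewest voters, so A wins.

A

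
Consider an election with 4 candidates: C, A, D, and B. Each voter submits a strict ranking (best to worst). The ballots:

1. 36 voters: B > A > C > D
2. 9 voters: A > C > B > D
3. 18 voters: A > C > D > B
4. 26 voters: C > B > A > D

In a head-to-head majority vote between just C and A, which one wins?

A

Voters preferring C to A: 26; preferring A to C: 63.
A wins the head-to-head.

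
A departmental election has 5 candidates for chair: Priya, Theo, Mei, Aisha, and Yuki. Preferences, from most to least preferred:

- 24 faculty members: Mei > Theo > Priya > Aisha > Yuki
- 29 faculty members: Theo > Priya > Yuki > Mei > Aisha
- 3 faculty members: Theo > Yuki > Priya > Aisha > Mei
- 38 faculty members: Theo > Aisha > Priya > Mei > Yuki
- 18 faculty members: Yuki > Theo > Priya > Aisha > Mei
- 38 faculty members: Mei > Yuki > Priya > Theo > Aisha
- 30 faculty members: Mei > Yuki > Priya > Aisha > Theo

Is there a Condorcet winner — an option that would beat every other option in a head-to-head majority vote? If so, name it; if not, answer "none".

Mei

Mei vs Priya: 92–88 for Mei.
Mei vs Theo: 92–88 for Mei.
Mei vs Aisha: 121–59 for Mei.
Mei vs Yuki: 130–50 for Mei.
Mei beats every other option head-to-head.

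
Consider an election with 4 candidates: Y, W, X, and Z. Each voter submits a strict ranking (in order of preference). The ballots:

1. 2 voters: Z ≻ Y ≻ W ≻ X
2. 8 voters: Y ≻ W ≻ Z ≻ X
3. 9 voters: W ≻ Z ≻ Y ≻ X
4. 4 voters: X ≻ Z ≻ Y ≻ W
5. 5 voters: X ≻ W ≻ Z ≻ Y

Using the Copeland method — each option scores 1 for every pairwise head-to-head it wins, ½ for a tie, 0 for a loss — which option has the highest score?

Y: beats X; ties W; loses to Z → score 1.5.
W: beats X and Z; ties Y → score 2.5.
X: loses to Y, W, and Z → score 0.
Z: beats Y and X; loses to W → score 2.
W has the best pairwise record.

W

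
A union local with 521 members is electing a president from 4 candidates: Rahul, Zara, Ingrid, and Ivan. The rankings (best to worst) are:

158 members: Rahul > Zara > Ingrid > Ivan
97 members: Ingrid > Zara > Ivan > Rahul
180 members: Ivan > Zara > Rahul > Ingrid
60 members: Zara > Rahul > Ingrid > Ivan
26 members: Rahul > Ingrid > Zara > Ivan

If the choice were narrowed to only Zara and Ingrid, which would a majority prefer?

Voters preferring Zara to Ingrid: 398; preferring Ingrid to Zara: 123.
Zara wins the head-to-head.

Zara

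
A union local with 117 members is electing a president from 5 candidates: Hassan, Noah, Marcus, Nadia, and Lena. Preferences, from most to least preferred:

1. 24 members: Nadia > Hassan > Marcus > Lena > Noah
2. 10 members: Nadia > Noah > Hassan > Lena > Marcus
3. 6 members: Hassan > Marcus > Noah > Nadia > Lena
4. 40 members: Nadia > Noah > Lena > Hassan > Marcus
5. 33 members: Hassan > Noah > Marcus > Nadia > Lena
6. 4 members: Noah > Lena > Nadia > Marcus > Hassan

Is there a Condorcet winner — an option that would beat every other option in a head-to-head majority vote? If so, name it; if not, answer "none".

Nadia vs Hassan: 78–39 for Nadia.
Nadia vs Noah: 74–43 for Nadia.
Nadia vs Marcus: 78–39 for Nadia.
Nadia vs Lena: 113–4 for Nadia.
Nadia beats every other option head-to-head.

Nadia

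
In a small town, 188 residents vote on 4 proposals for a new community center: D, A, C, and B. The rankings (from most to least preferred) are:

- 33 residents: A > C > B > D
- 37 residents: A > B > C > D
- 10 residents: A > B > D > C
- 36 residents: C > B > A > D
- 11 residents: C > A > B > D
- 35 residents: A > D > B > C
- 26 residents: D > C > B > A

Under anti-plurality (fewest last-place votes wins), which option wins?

B

Last-place votes: D 117, A 26, C 45, B 0.
B is ranked last by the fewest voters, so B wins.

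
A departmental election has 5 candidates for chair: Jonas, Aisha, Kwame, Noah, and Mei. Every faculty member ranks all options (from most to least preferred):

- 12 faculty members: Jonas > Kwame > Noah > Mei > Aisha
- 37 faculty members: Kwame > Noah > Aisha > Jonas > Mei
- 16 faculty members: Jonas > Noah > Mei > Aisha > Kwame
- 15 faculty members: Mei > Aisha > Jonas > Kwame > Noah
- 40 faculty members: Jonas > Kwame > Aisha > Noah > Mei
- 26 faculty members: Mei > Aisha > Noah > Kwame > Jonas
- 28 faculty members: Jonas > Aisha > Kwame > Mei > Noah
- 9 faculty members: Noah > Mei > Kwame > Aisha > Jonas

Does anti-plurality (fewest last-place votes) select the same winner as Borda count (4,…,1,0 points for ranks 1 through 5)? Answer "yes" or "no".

no

Anti-plurality — last-place votes: Jonas 35, Aisha 12, Kwame 16, Noah 43, Mei 77. Winner: Aisha.
Borda — scores: Jonas 451, Aisha 386, Kwame 419, Noah 311, Mei 263. Winner: Jonas.
The two methods disagree.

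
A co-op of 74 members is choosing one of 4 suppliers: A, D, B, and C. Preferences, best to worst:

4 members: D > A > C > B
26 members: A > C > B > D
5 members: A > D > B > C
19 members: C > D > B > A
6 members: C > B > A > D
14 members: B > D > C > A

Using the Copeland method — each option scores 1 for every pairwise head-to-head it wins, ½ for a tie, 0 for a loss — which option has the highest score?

C

A: ties D; loses to B and C → score 0.5.
D: ties A; loses to B and C → score 0.5.
B: beats A and D; loses to C → score 2.
C: beats A, D, and B → score 3.
C has the best pairwise record.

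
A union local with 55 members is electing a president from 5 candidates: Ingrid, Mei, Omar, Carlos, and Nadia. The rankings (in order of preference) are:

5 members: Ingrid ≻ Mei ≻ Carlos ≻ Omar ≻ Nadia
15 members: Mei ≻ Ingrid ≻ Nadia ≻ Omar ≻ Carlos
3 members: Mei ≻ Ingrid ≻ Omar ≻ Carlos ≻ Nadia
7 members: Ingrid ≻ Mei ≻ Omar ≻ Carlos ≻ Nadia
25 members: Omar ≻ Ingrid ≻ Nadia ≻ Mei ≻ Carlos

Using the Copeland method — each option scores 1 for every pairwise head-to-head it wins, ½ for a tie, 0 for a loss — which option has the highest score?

Ingrid

Ingrid: beats Mei, Omar, Carlos, and Nadia → score 4.
Mei: beats Omar, Carlos, and Nadia; loses to Ingrid → score 3.
Omar: beats Carlos and Nadia; loses to Ingrid and Mei → score 2.
Carlos: loses to Ingrid, Mei, Omar, and Nadia → score 0.
Nadia: beats Carlos; loses to Ingrid, Mei, and Omar → score 1.
Ingrid has the best pairwise record.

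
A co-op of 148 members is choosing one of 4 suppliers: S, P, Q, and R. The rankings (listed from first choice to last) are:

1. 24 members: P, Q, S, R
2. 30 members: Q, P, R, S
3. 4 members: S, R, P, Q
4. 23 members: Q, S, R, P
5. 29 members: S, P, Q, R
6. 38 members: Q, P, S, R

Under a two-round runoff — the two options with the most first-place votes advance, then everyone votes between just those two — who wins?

Q

Round 1 first-place votes: S 33, P 24, Q 91, R 0.
Q and S advance.
Runoff: Q is preferred to S by 115 voters; S by 33.
Q wins the runoff.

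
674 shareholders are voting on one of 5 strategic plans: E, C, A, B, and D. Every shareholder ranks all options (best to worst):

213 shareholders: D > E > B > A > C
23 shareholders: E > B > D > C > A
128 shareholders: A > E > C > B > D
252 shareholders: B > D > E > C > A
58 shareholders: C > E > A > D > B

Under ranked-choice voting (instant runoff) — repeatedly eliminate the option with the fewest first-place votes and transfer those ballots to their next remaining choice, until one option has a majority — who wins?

Round 1: E 23, C 58, A 128, B 252, D 213. Eliminate E.
Round 2: C 58, A 128, B 275, D 213. Eliminate C.
Round 3: A 186, B 275, D 213. Eliminate A.
Round 4: B 403, D 271. B has a majority.

B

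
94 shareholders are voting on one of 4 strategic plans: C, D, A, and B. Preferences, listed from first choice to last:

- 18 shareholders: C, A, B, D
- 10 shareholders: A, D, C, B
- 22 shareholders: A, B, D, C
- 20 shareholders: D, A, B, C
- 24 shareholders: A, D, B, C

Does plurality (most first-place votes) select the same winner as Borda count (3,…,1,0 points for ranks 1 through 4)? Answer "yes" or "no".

yes

Plurality — first-place votes: C 18, D 20, A 56, B 0. Winner: A.
Borda — scores: C 64, D 150, A 244, B 106. Winner: A.
The two methods agree.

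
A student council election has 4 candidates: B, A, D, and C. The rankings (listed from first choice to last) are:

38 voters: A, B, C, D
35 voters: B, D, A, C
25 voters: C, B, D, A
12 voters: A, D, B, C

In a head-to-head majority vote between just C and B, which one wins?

Voters preferring C to B: 25; preferring B to C: 85.
B wins the head-to-head.

B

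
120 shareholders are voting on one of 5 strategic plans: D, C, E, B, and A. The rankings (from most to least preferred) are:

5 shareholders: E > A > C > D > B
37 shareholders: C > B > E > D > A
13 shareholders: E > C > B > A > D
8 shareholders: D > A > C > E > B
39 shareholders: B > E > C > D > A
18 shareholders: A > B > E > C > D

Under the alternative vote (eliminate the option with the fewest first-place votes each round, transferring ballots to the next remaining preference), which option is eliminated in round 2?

E

Round 1: D 8, C 37, E 18, B 39, A 18. Eliminate D.
Round 2: C 37, E 18, B 39, A 26. Eliminate E.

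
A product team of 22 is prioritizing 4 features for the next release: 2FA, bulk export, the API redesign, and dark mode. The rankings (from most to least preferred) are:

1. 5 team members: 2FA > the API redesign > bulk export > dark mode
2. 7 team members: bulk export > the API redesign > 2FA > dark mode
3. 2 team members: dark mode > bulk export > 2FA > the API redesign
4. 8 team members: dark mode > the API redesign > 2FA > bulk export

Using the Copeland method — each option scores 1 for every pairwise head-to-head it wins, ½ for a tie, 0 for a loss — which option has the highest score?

2FA: beats bulk export and dark mode; loses to the API redesign → score 2.
bulk export: beats dark mode; loses to 2FA and the API redesign → score 1.
the API redesign: beats 2FA, bulk export, and dark mode → score 3.
dark mode: loses to 2FA, bulk export, and the API redesign → score 0.
the API redesign has the best pairwise record.

the API redesign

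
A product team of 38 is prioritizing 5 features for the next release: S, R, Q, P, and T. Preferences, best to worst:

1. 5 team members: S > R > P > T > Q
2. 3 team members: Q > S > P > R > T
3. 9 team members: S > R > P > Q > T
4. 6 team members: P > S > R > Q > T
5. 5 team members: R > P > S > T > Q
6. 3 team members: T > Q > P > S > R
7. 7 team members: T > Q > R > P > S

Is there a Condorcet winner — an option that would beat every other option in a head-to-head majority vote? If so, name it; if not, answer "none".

none

Checking pairwise contests:
P beats S 21–17.
S beats R 26–12.
S beats Q 25–13.
R beats P 26–12.
S beats T 28–10.
Every option loses at least one head-to-head, so there is no Condorcet winner.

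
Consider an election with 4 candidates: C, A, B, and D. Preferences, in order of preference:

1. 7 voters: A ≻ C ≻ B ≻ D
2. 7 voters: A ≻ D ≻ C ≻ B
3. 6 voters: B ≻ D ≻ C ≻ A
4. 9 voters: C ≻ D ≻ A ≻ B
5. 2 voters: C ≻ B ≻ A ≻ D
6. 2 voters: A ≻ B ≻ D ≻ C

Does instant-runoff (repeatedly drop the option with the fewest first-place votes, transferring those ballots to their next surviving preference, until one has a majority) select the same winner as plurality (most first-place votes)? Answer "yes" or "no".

Instant-runoff — R1 C 11, A 16, B 6, D 0 (D out); R2 C 11, A 16, B 6 (B out); R3 C 17, A 16 (C winner). Winner: C.
Plurality — first-place votes: C 11, A 16, B 6, D 0. Winner: A.
The two methods disagree.

no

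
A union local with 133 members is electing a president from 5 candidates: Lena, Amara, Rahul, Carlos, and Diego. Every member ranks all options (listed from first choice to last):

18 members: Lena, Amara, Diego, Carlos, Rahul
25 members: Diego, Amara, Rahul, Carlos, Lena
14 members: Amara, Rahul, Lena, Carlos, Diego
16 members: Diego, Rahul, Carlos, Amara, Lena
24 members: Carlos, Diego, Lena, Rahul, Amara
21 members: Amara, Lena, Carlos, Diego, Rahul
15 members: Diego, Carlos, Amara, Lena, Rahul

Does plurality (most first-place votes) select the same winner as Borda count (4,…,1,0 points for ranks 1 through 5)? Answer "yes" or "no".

yes

Plurality — first-place votes: Lena 18, Amara 35, Rahul 0, Carlos 24, Diego 56. Winner: Diego.
Borda — scores: Lena 226, Amara 315, Rahul 164, Carlos 272, Diego 353. Winner: Diego.
The two methods agree.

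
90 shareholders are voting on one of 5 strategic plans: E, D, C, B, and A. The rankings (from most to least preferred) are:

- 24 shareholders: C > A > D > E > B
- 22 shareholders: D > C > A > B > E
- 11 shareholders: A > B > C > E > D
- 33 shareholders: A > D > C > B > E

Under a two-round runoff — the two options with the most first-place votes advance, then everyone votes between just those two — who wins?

Round 1 first-place votes: E 0, D 22, C 24, B 0, A 44.
A and C advance.
Runoff: A is preferred to C by 44 voters; C by 46.
C wins the runoff.

C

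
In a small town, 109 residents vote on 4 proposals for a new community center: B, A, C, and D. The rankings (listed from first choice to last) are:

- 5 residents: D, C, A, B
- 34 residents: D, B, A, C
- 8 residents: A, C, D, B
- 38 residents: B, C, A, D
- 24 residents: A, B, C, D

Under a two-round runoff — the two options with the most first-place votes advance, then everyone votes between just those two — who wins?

B

Round 1 first-place votes: B 38, A 32, C 0, D 39.
D and B advance.
Runoff: D is preferred to B by 47 voters; B by 62.
B wins the runoff.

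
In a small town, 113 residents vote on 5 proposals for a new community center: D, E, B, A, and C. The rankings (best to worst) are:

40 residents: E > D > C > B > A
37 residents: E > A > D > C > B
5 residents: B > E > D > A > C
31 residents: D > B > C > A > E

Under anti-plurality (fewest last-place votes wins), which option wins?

Last-place votes: D 0, E 31, B 37, A 40, C 5.
D is ranked last by the fewest voters, so D wins.

D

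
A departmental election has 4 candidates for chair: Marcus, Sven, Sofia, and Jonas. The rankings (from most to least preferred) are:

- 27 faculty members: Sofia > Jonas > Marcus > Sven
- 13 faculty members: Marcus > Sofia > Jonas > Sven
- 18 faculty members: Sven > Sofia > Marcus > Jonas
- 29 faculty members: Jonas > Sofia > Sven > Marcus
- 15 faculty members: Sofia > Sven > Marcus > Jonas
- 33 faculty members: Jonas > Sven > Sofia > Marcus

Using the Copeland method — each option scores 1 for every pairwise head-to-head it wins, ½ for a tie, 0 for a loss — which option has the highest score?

Sofia

Marcus: loses to Sven, Sofia, and Jonas → score 0.
Sven: beats Marcus; loses to Sofia and Jonas → score 1.
Sofia: beats Marcus, Sven, and Jonas → score 3.
Jonas: beats Marcus and Sven; loses to Sofia → score 2.
Sofia has the best pairwise record.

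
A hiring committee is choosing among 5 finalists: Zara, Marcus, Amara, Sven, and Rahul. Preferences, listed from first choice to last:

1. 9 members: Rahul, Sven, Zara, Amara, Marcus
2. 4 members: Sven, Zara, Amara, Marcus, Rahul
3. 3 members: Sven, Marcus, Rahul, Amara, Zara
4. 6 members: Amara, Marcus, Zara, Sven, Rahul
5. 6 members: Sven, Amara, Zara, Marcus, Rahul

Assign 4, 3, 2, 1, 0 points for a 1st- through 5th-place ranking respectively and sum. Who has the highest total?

Sven

Zara: 9·2 + 4·3 + 3·0 + 6·2 + 6·2 = 54
Marcus: 9·0 + 4·1 + 3·3 + 6·3 + 6·1 = 37
Amara: 9·1 + 4·2 + 3·1 + 6·4 + 6·3 = 62
Sven: 9·3 + 4·4 + 3·4 + 6·1 + 6·4 = 85
Rahul: 9·4 + 4·0 + 3·2 + 6·0 + 6·0 = 42
Sven has the highest Borda score (85).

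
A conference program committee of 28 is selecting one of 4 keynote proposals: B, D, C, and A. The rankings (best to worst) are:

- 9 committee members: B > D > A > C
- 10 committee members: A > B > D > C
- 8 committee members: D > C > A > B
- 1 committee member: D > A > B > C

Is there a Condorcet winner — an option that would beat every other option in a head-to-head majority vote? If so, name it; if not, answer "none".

Checking pairwise contests:
A beats B 19–9.
B beats D 19–9.
B beats C 20–8.
D beats A 18–10.
Every option loses at least one head-to-head, so there is no Condorcet winner.

none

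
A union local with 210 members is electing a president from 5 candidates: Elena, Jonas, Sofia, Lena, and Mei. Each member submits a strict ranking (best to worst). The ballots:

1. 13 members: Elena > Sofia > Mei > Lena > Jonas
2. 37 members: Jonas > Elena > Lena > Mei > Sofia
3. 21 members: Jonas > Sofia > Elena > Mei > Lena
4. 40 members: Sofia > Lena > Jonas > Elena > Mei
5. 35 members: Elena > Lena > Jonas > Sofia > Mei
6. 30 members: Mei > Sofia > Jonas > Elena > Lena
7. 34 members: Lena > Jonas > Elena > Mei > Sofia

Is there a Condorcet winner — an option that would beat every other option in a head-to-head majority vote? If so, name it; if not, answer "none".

none

Checking pairwise contests:
Jonas beats Elena 162–48.
Lena beats Jonas 122–88.
Elena beats Sofia 119–91.
Elena beats Lena 136–74.
Elena beats Mei 180–30.
Every option loses at least one head-to-head, so there is no Condorcet winner.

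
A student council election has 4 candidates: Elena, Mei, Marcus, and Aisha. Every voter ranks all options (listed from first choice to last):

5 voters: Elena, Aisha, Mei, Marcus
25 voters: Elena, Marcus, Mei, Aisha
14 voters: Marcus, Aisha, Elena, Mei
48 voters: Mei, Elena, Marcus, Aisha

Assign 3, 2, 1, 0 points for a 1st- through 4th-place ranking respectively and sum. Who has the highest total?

Elena: 5·3 + 25·3 + 14·1 + 48·2 = 200
Mei: 5·1 + 25·1 + 14·0 + 48·3 = 174
Marcus: 5·0 + 25·2 + 14·3 + 48·1 = 140
Aisha: 5·2 + 25·0 + 14·2 + 48·0 = 38
Elena has the highest Borda score (200).

Elena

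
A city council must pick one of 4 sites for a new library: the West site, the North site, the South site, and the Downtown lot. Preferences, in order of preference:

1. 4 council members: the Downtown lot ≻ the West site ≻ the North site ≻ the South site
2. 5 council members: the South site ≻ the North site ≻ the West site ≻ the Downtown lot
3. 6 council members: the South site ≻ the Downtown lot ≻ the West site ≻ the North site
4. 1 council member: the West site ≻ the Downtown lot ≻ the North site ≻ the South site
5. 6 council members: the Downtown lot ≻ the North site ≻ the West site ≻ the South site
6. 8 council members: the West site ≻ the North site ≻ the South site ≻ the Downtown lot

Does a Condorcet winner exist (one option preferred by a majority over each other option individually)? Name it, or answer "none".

Checking pairwise contests:
the Downtown lot beats the West site 16–14.
the West site beats the North site 19–11.
the West site beats the South site 19–11.
the South site beats the Downtown lot 19–11.
Every option loses at least one head-to-head, so there is no Condorcet winner.

none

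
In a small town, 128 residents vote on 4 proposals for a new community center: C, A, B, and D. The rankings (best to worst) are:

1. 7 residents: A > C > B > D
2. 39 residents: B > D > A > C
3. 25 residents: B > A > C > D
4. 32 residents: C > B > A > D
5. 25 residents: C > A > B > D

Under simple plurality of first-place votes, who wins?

B

First-place votes: C 57, A 7, B 64, D 0.
B has the most first-place votes.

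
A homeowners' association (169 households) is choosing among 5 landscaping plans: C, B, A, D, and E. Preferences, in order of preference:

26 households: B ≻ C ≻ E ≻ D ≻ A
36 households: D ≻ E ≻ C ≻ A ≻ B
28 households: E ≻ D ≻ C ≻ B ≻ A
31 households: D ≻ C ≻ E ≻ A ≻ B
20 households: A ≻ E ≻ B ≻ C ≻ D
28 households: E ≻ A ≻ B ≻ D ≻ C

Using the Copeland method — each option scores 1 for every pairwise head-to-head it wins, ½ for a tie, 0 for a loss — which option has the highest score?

E

C: beats B and A; loses to D and E → score 2.
B: loses to C, A, D, and E → score 0.
A: beats B; loses to C, D, and E → score 1.
D: beats C, B, and A; loses to E → score 3.
E: beats C, B, A, and D → score 4.
E has the best pairwise record.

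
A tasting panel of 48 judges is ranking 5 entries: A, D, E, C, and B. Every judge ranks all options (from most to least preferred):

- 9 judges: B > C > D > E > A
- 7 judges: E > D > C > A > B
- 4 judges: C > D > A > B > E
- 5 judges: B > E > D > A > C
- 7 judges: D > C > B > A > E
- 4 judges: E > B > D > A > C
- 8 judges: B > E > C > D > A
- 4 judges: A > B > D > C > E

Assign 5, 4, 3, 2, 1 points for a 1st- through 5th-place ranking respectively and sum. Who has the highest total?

A: 9·1 + 7·2 + 4·3 + 5·2 + 7·2 + 4·2 + 8·1 + 4·5 = 95
D: 9·3 + 7·4 + 4·4 + 5·3 + 7·5 + 4·3 + 8·2 + 4·3 = 161
E: 9·2 + 7·5 + 4·1 + 5·4 + 7·1 + 4·5 + 8·4 + 4·1 = 140
C: 9·4 + 7·3 + 4·5 + 5·1 + 7·4 + 4·1 + 8·3 + 4·2 = 146
B: 9·5 + 7·1 + 4·2 + 5·5 + 7·3 + 4·4 + 8·5 + 4·4 = 178
B has the highest Borda score (178).

B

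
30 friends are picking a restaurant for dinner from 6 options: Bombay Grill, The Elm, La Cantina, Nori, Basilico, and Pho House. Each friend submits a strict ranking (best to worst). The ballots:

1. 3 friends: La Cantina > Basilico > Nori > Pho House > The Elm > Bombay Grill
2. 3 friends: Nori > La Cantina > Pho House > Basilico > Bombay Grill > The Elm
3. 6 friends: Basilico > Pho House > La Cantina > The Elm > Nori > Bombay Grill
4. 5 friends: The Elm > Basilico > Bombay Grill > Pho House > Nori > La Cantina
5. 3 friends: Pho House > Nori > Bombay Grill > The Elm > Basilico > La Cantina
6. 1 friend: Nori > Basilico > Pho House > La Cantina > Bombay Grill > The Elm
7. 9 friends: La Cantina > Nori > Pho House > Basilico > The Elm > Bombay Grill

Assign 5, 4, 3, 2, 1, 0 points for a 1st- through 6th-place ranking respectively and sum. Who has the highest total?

Pho House

Bombay Grill: 3·0 + 3·1 + 6·0 + 5·3 + 3·3 + 1·1 + 9·0 = 28
The Elm: 3·1 + 3·0 + 6·2 + 5·5 + 3·2 + 1·0 + 9·1 = 55
La Cantina: 3·5 + 3·4 + 6·3 + 5·0 + 3·0 + 1·2 + 9·5 = 92
Nori: 3·3 + 3·5 + 6·1 + 5·1 + 3·4 + 1·5 + 9·4 = 88
Basilico: 3·4 + 3·2 + 6·5 + 5·4 + 3·1 + 1·4 + 9·2 = 93
Pho House: 3·2 + 3·3 + 6·4 + 5·2 + 3·5 + 1·3 + 9·3 = 94
Pho House has the highest Borda score (94).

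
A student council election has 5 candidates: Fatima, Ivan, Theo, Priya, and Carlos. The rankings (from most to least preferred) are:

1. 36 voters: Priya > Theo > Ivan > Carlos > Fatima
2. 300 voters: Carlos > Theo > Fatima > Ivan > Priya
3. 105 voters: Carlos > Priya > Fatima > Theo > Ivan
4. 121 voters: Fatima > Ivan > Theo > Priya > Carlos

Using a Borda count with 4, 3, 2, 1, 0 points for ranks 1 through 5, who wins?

Carlos

Fatima: 36·0 + 300·2 + 105·2 + 121·4 = 1294
Ivan: 36·2 + 300·1 + 105·0 + 121·3 = 735
Theo: 36·3 + 300·3 + 105·1 + 121·2 = 1355
Priya: 36·4 + 300·0 + 105·3 + 121·1 = 580
Carlos: 36·1 + 300·4 + 105·4 + 121·0 = 1656
Carlos has the highest Borda score (1656).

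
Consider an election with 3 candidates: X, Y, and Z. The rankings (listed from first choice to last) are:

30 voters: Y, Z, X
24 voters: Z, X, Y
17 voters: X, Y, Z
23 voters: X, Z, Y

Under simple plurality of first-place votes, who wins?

X

First-place votes: X 40, Y 30, Z 24.
X has the most first-place votes.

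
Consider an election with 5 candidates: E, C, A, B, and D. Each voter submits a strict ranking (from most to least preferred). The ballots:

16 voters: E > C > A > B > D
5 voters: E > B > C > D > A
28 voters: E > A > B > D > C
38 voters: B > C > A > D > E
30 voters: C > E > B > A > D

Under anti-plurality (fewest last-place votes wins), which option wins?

B

Last-place votes: E 38, C 28, A 5, B 0, D 46.
B is ranked last by the fewest voters, so B wins.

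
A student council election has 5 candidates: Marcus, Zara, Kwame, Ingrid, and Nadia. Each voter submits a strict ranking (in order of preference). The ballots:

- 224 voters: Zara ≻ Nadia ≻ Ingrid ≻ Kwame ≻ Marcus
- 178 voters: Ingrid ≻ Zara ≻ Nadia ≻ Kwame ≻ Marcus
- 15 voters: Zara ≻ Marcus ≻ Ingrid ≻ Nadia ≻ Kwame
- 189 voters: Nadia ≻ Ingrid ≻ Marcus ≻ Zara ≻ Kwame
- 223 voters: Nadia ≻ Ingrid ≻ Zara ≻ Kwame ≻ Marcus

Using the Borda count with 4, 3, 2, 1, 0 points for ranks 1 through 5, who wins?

Nadia

Marcus: 224·0 + 178·0 + 15·3 + 189·2 + 223·0 = 423
Zara: 224·4 + 178·3 + 15·4 + 189·1 + 223·2 = 2125
Kwame: 224·1 + 178·1 + 15·0 + 189·0 + 223·1 = 625
Ingrid: 224·2 + 178·4 + 15·2 + 189·3 + 223·3 = 2426
Nadia: 224·3 + 178·2 + 15·1 + 189·4 + 223·4 = 2691
Nadia has the highest Borda score (2691).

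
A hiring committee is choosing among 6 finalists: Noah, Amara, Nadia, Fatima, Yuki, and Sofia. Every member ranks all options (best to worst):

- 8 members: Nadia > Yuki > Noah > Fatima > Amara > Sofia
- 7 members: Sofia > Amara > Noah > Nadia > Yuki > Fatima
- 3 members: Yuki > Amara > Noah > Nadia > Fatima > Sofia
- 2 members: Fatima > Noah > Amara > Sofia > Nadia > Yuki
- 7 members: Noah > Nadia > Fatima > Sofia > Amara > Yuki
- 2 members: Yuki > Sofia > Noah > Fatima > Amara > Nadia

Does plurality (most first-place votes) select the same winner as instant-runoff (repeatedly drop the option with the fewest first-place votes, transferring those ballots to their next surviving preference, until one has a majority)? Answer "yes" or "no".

no

Plurality — first-place votes: Noah 7, Amara 0, Nadia 8, Fatima 2, Yuki 5, Sofia 7. Winner: Nadia.
Instant-runoff — R1 Noah 7, Amara 0, Nadia 8, Fatima 2, Yuki 5, Sofia 7 (Amara out); R2 Noah 7, Nadia 8, Fatima 2, Yuki 5, Sofia 7 (Fatima out); R3 Noah 9, Nadia 8, Yuki 5, Sofia 7 (Yuki out); R4 Noah 12, Nadia 8, Sofia 9 (Nadia out); R5 Noah 20, Sofia 9 (Noah winner). Winner: Noah.
The two methods disagree.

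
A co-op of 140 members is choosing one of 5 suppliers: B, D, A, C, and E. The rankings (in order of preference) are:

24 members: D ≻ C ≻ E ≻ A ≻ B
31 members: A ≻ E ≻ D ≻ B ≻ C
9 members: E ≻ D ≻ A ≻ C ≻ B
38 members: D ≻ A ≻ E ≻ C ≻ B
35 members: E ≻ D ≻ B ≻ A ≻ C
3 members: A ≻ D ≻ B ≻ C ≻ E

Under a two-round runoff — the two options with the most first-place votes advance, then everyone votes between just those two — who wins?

E

Round 1 first-place votes: B 0, D 62, A 34, C 0, E 44.
D and E advance.
Runoff: D is preferred to E by 65 voters; E by 75.
E wins the runoff.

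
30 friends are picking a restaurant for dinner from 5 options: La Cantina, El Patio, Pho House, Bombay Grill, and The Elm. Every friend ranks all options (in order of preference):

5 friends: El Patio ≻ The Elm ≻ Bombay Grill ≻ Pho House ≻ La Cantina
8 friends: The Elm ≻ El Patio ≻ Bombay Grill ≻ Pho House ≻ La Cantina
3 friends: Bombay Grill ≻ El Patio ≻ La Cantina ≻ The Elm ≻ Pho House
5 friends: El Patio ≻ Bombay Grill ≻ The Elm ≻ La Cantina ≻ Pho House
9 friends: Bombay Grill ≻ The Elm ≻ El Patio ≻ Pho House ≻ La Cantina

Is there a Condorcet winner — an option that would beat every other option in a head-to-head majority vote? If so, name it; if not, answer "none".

Checking pairwise contests:
El Patio beats La Cantina 30–0.
The Elm beats El Patio 17–13.
El Patio beats Pho House 30–0.
El Patio beats Bombay Grill 18–12.
Bombay Grill beats The Elm 17–13.
Every option loses at least one head-to-head, so there is no Condorcet winner.

none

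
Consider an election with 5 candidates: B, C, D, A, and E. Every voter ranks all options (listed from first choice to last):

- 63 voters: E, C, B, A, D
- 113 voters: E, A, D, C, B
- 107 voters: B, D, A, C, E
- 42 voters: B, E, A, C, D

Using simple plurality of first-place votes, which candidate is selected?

First-place votes: B 149, C 0, D 0, A 0, E 176.
E has the most first-place votes.

E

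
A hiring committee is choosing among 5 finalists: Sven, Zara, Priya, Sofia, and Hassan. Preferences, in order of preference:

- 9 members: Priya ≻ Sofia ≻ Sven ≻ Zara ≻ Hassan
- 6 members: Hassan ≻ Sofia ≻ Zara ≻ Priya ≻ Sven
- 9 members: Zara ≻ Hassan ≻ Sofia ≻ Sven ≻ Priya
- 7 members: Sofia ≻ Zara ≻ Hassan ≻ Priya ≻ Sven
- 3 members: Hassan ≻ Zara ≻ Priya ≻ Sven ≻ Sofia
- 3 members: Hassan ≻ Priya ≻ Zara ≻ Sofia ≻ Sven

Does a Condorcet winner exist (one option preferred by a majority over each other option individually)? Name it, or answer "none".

none

Checking pairwise contests:
Zara beats Sven 28–9.
Sofia beats Zara 22–15.
Zara beats Priya 25–12.
Hassan beats Sofia 21–16.
Zara beats Hassan 25–12.
Every option loses at least one head-to-head, so there is no Condorcet winner.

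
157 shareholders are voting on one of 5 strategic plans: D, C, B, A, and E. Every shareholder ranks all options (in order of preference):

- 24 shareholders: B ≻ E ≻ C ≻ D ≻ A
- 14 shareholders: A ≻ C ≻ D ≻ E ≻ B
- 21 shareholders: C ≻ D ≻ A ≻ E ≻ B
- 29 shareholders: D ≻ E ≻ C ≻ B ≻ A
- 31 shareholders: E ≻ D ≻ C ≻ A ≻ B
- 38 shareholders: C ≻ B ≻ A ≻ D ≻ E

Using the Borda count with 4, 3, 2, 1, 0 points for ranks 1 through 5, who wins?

D: 24·1 + 14·2 + 21·3 + 29·4 + 31·3 + 38·1 = 362
C: 24·2 + 14·3 + 21·4 + 29·2 + 31·2 + 38·4 = 446
B: 24·4 + 14·0 + 21·0 + 29·1 + 31·0 + 38·3 = 239
A: 24·0 + 14·4 + 21·2 + 29·0 + 31·1 + 38·2 = 205
E: 24·3 + 14·1 + 21·1 + 29·3 + 31·4 + 38·0 = 318
C has the highest Borda score (446).

C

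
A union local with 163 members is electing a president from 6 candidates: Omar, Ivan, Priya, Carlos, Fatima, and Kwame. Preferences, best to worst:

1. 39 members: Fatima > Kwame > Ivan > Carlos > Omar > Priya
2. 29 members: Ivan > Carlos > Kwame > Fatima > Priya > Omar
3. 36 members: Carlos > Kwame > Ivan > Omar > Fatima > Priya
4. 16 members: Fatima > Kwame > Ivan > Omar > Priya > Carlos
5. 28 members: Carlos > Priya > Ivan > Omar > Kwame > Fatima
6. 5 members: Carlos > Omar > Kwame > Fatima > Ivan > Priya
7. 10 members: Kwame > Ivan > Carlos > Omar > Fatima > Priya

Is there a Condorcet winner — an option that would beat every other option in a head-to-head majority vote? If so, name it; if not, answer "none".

none

Checking pairwise contests:
Ivan beats Omar 158–5.
Kwame beats Ivan 106–57.
Omar beats Priya 106–57.
Ivan beats Carlos 94–69.
Ivan beats Fatima 103–60.
Carlos beats Kwame 98–65.
Every option loses at least one head-to-head, so there is no Condorcet winner.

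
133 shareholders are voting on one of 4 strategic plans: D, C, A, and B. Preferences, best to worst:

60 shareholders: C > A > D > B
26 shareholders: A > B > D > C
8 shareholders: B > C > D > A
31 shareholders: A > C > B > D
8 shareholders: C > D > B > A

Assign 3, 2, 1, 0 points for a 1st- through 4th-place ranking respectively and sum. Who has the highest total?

A

D: 60·1 + 26·1 + 8·1 + 31·0 + 8·2 = 110
C: 60·3 + 26·0 + 8·2 + 31·2 + 8·3 = 282
A: 60·2 + 26·3 + 8·0 + 31·3 + 8·0 = 291
B: 60·0 + 26·2 + 8·3 + 31·1 + 8·1 = 115
A has the highest Borda score (291).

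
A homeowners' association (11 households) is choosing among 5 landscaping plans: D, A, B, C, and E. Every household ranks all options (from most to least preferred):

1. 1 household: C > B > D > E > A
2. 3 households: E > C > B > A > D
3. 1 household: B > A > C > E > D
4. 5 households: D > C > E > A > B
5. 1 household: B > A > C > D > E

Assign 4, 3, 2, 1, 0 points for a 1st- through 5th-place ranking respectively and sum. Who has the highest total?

C

D: 1·2 + 3·0 + 1·0 + 5·4 + 1·1 = 23
A: 1·0 + 3·1 + 1·3 + 5·1 + 1·3 = 14
B: 1·3 + 3·2 + 1·4 + 5·0 + 1·4 = 17
C: 1·4 + 3·3 + 1·2 + 5·3 + 1·2 = 32
E: 1·1 + 3·4 + 1·1 + 5·2 + 1·0 = 24
C has the highest Borda score (32).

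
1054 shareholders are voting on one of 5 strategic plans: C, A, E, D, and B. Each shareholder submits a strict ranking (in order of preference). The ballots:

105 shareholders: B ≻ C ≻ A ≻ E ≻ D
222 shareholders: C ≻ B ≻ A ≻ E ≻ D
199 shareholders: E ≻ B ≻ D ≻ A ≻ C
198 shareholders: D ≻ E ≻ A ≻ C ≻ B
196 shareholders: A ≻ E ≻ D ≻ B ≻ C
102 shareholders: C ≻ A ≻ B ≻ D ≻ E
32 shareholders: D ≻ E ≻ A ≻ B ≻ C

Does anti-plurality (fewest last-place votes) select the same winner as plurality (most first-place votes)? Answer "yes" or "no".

no

Anti-plurality — last-place votes: C 427, A 0, E 102, D 327, B 198. Winner: A.
Plurality — first-place votes: C 324, A 196, E 199, D 230, B 105. Winner: C.
The two methods disagree.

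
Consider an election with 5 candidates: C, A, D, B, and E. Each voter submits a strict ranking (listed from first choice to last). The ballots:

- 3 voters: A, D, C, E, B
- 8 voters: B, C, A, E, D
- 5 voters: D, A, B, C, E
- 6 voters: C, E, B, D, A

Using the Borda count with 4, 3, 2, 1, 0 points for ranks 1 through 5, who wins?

C: 3·2 + 8·3 + 5·1 + 6·4 = 59
A: 3·4 + 8·2 + 5·3 + 6·0 = 43
D: 3·3 + 8·0 + 5·4 + 6·1 = 35
B: 3·0 + 8·4 + 5·2 + 6·2 = 54
E: 3·1 + 8·1 + 5·0 + 6·3 = 29
C has the highest Borda score (59).

C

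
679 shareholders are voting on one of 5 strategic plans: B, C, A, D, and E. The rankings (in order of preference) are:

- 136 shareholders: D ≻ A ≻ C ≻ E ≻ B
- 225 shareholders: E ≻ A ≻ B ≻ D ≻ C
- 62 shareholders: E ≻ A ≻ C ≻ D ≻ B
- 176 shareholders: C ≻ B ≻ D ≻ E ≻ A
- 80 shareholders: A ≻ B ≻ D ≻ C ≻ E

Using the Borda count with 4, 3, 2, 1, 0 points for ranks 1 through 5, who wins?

B: 136·0 + 225·2 + 62·0 + 176·3 + 80·3 = 1218
C: 136·2 + 225·0 + 62·2 + 176·4 + 80·1 = 1180
A: 136·3 + 225·3 + 62·3 + 176·0 + 80·4 = 1589
D: 136·4 + 225·1 + 62·1 + 176·2 + 80·2 = 1343
E: 136·1 + 225·4 + 62·4 + 176·1 + 80·0 = 1460
A has the highest Borda score (1589).

A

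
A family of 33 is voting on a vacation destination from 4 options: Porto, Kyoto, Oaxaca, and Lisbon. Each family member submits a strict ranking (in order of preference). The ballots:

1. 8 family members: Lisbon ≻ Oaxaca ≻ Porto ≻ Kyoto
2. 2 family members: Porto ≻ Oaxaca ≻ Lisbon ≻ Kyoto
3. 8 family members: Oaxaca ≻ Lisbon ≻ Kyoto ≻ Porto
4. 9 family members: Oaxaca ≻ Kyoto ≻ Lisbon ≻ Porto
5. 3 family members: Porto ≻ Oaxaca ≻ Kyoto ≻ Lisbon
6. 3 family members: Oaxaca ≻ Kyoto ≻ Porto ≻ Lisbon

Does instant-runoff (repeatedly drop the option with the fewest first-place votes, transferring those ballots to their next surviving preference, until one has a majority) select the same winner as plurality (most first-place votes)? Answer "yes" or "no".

Instant-runoff — R1 Porto 5, Kyoto 0, Oaxaca 20, Lisbon 8 (Oaxaca winner). Winner: Oaxaca.
Plurality — first-place votes: Porto 5, Kyoto 0, Oaxaca 20, Lisbon 8. Winner: Oaxaca.
The two methods agree.

yes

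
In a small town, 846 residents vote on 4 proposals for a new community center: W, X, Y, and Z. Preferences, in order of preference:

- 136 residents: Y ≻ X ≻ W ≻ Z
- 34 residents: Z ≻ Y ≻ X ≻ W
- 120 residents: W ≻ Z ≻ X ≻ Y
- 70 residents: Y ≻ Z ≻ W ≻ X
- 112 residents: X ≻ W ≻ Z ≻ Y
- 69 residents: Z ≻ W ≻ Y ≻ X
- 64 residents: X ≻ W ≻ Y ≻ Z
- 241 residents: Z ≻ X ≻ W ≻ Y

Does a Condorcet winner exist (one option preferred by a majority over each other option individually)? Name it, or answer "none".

Checking pairwise contests:
X beats W 587–259.
Z beats X 534–312.
W beats Y 606–240.
W beats Z 432–414.
Every option loses at least one head-to-head, so there is no Condorcet winner.

none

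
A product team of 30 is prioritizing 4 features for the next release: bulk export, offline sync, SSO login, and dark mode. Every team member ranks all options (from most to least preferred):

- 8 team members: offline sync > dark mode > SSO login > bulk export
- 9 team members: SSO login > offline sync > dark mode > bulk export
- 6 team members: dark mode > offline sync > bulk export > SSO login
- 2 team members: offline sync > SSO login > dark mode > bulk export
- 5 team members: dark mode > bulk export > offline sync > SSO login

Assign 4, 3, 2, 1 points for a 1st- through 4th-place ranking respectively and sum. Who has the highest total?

bulk export: 8·1 + 9·1 + 6·2 + 2·1 + 5·3 = 46
offline sync: 8·4 + 9·3 + 6·3 + 2·4 + 5·2 = 95
SSO login: 8·2 + 9·4 + 6·1 + 2·3 + 5·1 = 69
dark mode: 8·3 + 9·2 + 6·4 + 2·2 + 5·4 = 90
offline sync has the highest Borda score (95).

offline sync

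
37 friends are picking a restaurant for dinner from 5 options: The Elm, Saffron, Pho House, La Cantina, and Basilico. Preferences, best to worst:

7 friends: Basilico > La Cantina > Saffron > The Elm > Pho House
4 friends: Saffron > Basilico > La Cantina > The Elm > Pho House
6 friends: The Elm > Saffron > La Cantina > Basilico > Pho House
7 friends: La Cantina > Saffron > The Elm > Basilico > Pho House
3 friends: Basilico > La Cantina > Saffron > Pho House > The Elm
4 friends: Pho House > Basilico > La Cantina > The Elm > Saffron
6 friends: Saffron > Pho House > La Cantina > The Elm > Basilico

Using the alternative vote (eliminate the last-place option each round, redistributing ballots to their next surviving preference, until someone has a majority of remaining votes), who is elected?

Saffron

Round 1: The Elm 6, Saffron 10, Pho House 4, La Cantina 7, Basilico 10. Eliminate Pho House.
Round 2: The Elm 6, Saffron 10, La Cantina 7, Basilico 14. Eliminate The Elm.
Round 3: Saffron 16, La Cantina 7, Basilico 14. Eliminate La Cantina.
Round 4: Saffron 23, Basilico 14. Saffron has a majority.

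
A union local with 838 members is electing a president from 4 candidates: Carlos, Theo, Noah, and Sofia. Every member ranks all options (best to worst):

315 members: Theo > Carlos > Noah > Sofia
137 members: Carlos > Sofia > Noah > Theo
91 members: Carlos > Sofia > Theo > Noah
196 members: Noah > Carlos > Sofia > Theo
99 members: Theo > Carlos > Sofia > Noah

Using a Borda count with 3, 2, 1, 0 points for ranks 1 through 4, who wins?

Carlos: 315·2 + 137·3 + 91·3 + 196·2 + 99·2 = 1904
Theo: 315·3 + 137·0 + 91·1 + 196·0 + 99·3 = 1333
Noah: 315·1 + 137·1 + 91·0 + 196·3 + 99·0 = 1040
Sofia: 315·0 + 137·2 + 91·2 + 196·1 + 99·1 = 751
Carlos has the highest Borda score (1904).

Carlos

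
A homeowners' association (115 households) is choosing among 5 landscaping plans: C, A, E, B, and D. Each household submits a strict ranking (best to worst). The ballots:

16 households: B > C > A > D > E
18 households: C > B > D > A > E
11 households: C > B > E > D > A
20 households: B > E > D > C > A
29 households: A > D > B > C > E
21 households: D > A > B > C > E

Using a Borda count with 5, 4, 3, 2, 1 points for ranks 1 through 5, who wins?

B

C: 16·4 + 18·5 + 11·5 + 20·2 + 29·2 + 21·2 = 349
A: 16·3 + 18·2 + 11·1 + 20·1 + 29·5 + 21·4 = 344
E: 16·1 + 18·1 + 11·3 + 20·4 + 29·1 + 21·1 = 197
B: 16·5 + 18·4 + 11·4 + 20·5 + 29·3 + 21·3 = 446
D: 16·2 + 18·3 + 11·2 + 20·3 + 29·4 + 21·5 = 389
B has the highest Borda score (446).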